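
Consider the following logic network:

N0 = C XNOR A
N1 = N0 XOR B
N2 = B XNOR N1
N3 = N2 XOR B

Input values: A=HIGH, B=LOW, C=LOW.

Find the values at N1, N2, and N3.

N0 = C XNOR A = LOW XNOR HIGH = LOW
N1 = N0 XOR B = LOW XOR LOW = LOW
N2 = B XNOR N1 = LOW XNOR LOW = HIGH
N3 = N2 XOR B = HIGH XOR LOW = HIGH

N1 = LOW, N2 = HIGH, N3 = HIGH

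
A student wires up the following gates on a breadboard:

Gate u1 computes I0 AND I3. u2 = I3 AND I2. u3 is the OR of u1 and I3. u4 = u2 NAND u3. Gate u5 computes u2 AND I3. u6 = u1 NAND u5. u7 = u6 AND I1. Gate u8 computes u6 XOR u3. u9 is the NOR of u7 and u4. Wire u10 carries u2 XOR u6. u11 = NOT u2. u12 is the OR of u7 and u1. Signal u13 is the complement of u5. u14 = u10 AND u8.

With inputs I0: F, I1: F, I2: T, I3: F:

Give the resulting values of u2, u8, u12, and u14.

u2 = F  u8 = T  u12 = F  u14 = T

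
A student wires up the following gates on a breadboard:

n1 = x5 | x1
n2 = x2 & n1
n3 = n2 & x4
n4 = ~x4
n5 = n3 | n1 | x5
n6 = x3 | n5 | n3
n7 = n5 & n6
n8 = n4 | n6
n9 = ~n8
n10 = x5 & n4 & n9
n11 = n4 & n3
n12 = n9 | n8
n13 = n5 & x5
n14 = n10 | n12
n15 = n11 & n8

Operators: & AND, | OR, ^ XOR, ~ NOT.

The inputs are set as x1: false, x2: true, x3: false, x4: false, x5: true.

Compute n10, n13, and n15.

n10 = false; n13 = true; n15 = false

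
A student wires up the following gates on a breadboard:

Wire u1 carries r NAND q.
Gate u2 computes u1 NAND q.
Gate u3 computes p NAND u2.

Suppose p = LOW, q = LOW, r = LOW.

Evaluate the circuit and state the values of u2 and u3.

u1 = r NAND q = LOW NAND LOW = HIGH
u2 = u1 NAND q = HIGH NAND LOW = HIGH
u3 = p NAND u2 = LOW NAND HIGH = HIGH

u2 = HIGH, u3 = HIGH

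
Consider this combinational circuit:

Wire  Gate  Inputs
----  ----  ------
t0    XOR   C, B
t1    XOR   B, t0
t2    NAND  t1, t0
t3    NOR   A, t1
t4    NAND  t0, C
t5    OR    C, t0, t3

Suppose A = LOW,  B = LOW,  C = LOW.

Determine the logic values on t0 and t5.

t0 = LOW, t5 = HIGH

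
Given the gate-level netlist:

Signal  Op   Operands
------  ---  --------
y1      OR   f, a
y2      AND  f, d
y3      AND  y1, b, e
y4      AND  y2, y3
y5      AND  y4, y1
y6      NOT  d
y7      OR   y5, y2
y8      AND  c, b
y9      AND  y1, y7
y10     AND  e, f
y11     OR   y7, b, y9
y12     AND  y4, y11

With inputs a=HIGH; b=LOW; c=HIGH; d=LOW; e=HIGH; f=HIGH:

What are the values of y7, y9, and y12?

y1 = f OR a = HIGH OR HIGH = HIGH
y2 = f AND d = HIGH AND LOW = LOW
y3 = y1 AND b AND e = HIGH AND LOW AND HIGH = LOW
y4 = y2 AND y3 = LOW AND LOW = LOW
y5 = y4 AND y1 = LOW AND HIGH = LOW
y7 = y5 OR y2 = LOW OR LOW = LOW
y9 = y1 AND y7 = HIGH AND LOW = LOW
y11 = y7 OR b OR y9 = LOW OR LOW OR LOW = LOW
y12 = y4 AND y11 = LOW AND LOW = LOW

y7 = LOW; y9 = LOW; y12 = LOW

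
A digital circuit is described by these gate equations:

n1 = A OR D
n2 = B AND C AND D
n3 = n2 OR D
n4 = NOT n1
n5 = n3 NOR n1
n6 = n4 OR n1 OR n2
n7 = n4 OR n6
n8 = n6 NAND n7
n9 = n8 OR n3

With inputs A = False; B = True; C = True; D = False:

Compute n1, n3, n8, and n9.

n1 = A OR D = False OR False = False
n2 = B AND C AND D = True AND True AND False = False
n3 = n2 OR D = False OR False = False
n4 = NOT n1 = NOT False = True
n6 = n4 OR n1 OR n2 = True OR False OR False = True
n7 = n4 OR n6 = True OR True = True
n8 = n6 NAND n7 = True NAND True = False
n9 = n8 OR n3 = False OR False = False

n1 = False  n3 = False  n8 = False  n9 = False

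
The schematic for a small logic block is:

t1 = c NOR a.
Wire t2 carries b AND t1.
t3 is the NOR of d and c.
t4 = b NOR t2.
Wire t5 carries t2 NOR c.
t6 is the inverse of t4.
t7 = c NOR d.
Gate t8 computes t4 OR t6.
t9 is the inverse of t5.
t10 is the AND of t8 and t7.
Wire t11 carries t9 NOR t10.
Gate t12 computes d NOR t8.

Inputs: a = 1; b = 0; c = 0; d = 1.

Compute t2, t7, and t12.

t1 = c NOR a = 0 NOR 1 = 0
t2 = b AND t1 = 0 AND 0 = 0
t4 = b NOR t2 = 0 NOR 0 = 1
t6 = NOT t4 = NOT 1 = 0
t7 = c NOR d = 0 NOR 1 = 0
t8 = t4 OR t6 = 1 OR 0 = 1
t12 = d NOR t8 = 1 NOR 1 = 0

t2 = 0  t7 = 0  t12 = 0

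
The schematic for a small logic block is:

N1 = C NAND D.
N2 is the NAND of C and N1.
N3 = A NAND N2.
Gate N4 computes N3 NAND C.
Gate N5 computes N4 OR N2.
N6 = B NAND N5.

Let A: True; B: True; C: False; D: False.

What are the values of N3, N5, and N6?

N1 = C NAND D = False NAND False = True
N2 = C NAND N1 = False NAND True = True
N3 = A NAND N2 = True NAND True = False
N4 = N3 NAND C = False NAND False = True
N5 = N4 OR N2 = True OR True = True
N6 = B NAND N5 = True NAND True = False

N3 = False  N5 = True  N6 = False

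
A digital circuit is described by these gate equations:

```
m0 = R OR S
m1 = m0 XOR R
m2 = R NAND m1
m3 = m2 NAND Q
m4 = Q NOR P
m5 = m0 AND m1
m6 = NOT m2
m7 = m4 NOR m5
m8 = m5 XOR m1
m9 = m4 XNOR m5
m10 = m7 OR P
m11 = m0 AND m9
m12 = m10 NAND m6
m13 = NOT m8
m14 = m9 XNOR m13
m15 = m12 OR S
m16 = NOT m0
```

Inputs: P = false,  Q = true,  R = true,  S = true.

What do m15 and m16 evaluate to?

m15 = true  m16 = false

m0 = R OR S = true OR true = true
m1 = m0 XOR R = true XOR true = false
m2 = R NAND m1 = true NAND false = true
m4 = Q NOR P = true NOR false = false
m5 = m0 AND m1 = true AND false = false
m6 = NOT m2 = NOT true = false
m7 = m4 NOR m5 = false NOR false = true
m10 = m7 OR P = true OR false = true
m12 = m10 NAND m6 = true NAND false = true
m15 = m12 OR S = true OR true = true
m16 = NOT m0 = NOT true = false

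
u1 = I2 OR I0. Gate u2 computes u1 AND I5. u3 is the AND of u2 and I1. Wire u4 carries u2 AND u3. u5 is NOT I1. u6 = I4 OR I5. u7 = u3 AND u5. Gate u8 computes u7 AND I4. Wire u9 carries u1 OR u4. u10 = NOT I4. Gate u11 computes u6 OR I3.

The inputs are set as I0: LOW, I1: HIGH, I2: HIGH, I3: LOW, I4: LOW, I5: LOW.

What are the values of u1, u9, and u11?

u1 = HIGH  u9 = HIGH  u11 = LOW

u1 = I2 OR I0 = HIGH OR LOW = HIGH
u2 = u1 AND I5 = HIGH AND LOW = LOW
u3 = u2 AND I1 = LOW AND HIGH = LOW
u4 = u2 AND u3 = LOW AND LOW = LOW
u6 = I4 OR I5 = LOW OR LOW = LOW
u9 = u1 OR u4 = HIGH OR LOW = HIGH
u11 = u6 OR I3 = LOW OR LOW = LOW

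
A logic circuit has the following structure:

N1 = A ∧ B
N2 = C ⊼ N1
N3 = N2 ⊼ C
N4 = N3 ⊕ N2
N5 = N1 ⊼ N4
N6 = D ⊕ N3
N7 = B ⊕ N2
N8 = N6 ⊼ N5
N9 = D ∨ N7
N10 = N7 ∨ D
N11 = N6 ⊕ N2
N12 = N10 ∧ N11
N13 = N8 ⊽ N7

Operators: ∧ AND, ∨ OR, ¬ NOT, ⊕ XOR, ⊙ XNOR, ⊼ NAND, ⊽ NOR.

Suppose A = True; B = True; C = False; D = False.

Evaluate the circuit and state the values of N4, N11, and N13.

N1 = A AND B = True AND True = True
N2 = C NAND N1 = False NAND True = True
N3 = N2 NAND C = True NAND False = True
N4 = N3 XOR N2 = True XOR True = False
N5 = N1 NAND N4 = True NAND False = True
N6 = D XOR N3 = False XOR True = True
N7 = B XOR N2 = True XOR True = False
N8 = N6 NAND N5 = True NAND True = False
N11 = N6 XOR N2 = True XOR True = False
N13 = N8 NOR N7 = False NOR False = True

N4 = False, N11 = False, N13 = True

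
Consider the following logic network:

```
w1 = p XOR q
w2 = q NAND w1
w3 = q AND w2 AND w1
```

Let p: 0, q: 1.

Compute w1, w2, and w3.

w1 = 1, w2 = 0, w3 = 0

w1 = p XOR q = 0 XOR 1 = 1
w2 = q NAND w1 = 1 NAND 1 = 0
w3 = q AND w2 AND w1 = 1 AND 0 AND 1 = 0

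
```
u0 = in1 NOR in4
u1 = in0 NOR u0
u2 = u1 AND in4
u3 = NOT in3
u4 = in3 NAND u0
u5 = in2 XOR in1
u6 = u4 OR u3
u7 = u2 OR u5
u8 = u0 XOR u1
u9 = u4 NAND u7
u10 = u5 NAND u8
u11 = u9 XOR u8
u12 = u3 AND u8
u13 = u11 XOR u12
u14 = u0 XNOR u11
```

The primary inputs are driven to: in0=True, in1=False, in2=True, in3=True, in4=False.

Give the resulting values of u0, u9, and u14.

u0 = True; u9 = True; u14 = False

u0 = in1 NOR in4 = False NOR False = True
u1 = in0 NOR u0 = True NOR True = False
u2 = u1 AND in4 = False AND False = False
u4 = in3 NAND u0 = True NAND True = False
u5 = in2 XOR in1 = True XOR False = True
u7 = u2 OR u5 = False OR True = True
u8 = u0 XOR u1 = True XOR False = True
u9 = u4 NAND u7 = False NAND True = True
u11 = u9 XOR u8 = True XOR True = False
u14 = u0 XNOR u11 = True XNOR False = False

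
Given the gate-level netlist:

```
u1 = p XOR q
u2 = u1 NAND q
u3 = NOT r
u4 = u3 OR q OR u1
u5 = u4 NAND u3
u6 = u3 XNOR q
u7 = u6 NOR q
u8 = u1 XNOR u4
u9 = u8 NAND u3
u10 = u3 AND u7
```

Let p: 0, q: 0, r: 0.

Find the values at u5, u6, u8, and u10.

u5 = 0; u6 = 0; u8 = 0; u10 = 1

u1 = p XOR q = 0 XOR 0 = 0
u3 = NOT r = NOT 0 = 1
u4 = u3 OR q OR u1 = 1 OR 0 OR 0 = 1
u5 = u4 NAND u3 = 1 NAND 1 = 0
u6 = u3 XNOR q = 1 XNOR 0 = 0
u7 = u6 NOR q = 0 NOR 0 = 1
u8 = u1 XNOR u4 = 0 XNOR 1 = 0
u10 = u3 AND u7 = 1 AND 1 = 1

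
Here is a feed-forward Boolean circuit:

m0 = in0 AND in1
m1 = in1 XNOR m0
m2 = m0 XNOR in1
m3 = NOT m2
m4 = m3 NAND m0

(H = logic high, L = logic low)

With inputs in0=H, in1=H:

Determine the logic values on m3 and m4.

m3 = L; m4 = H

m0 = in0 AND in1 = H AND H = H
m2 = m0 XNOR in1 = H XNOR H = H
m3 = NOT m2 = NOT H = L
m4 = m3 NAND m0 = L NAND H = H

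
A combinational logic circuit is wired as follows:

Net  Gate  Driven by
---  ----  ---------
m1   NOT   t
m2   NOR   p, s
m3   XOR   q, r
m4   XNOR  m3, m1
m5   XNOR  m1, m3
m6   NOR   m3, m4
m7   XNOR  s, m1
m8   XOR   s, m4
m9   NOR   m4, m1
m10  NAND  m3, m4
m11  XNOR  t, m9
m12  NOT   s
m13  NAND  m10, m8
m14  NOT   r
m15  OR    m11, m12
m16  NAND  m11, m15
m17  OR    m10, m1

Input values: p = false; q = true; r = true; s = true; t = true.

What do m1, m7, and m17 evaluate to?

m1 = false, m7 = false, m17 = true

m1 = NOT t = NOT true = false
m3 = q XOR r = true XOR true = false
m4 = m3 XNOR m1 = false XNOR false = true
m7 = s XNOR m1 = true XNOR false = false
m10 = m3 NAND m4 = false NAND true = true
m17 = m10 OR m1 = true OR false = true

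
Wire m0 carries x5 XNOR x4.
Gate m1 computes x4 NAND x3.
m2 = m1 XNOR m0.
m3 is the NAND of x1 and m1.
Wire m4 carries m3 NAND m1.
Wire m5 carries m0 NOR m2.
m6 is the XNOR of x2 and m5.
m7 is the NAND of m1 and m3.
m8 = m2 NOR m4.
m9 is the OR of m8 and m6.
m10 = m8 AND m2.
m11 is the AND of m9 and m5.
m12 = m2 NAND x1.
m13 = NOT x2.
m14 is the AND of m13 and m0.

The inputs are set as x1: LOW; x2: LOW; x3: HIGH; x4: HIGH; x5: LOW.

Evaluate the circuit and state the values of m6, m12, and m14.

m0 = x5 XNOR x4 = LOW XNOR HIGH = LOW
m1 = x4 NAND x3 = HIGH NAND HIGH = LOW
m2 = m1 XNOR m0 = LOW XNOR LOW = HIGH
m5 = m0 NOR m2 = LOW NOR HIGH = LOW
m6 = x2 XNOR m5 = LOW XNOR LOW = HIGH
m12 = m2 NAND x1 = HIGH NAND LOW = HIGH
m13 = NOT x2 = NOT LOW = HIGH
m14 = m13 AND m0 = HIGH AND LOW = LOW

m6 = HIGH, m12 = HIGH, m14 = LOW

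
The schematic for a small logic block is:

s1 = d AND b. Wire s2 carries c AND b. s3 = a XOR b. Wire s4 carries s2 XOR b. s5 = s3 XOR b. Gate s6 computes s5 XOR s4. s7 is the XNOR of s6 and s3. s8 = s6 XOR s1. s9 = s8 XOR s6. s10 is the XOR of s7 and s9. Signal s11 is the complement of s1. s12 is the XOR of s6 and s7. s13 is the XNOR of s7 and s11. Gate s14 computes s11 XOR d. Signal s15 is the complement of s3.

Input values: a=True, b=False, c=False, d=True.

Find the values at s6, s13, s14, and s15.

s6 = True  s13 = True  s14 = False  s15 = False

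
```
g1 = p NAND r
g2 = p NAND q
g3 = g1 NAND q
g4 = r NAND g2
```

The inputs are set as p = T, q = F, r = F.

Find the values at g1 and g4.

g1 = T, g4 = T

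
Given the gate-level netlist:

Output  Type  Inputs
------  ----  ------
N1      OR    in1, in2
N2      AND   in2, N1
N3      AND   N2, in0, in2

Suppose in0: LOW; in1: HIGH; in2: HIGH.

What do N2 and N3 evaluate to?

N2 = HIGH, N3 = LOW

N1 = in1 OR in2 = HIGH OR HIGH = HIGH
N2 = in2 AND N1 = HIGH AND HIGH = HIGH
N3 = N2 AND in0 AND in2 = HIGH AND LOW AND HIGH = LOW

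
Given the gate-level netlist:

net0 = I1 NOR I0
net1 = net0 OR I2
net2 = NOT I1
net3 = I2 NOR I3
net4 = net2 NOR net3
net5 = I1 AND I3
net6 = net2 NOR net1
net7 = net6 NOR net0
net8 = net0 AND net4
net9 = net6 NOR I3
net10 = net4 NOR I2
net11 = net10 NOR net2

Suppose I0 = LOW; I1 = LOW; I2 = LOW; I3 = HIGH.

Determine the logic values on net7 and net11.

net7 = LOW; net11 = LOW

net0 = I1 NOR I0 = LOW NOR LOW = HIGH
net1 = net0 OR I2 = HIGH OR LOW = HIGH
net2 = NOT I1 = NOT LOW = HIGH
net3 = I2 NOR I3 = LOW NOR HIGH = LOW
net4 = net2 NOR net3 = HIGH NOR LOW = LOW
net6 = net2 NOR net1 = HIGH NOR HIGH = LOW
net7 = net6 NOR net0 = LOW NOR HIGH = LOW
net10 = net4 NOR I2 = LOW NOR LOW = HIGH
net11 = net10 NOR net2 = HIGH NOR HIGH = LOW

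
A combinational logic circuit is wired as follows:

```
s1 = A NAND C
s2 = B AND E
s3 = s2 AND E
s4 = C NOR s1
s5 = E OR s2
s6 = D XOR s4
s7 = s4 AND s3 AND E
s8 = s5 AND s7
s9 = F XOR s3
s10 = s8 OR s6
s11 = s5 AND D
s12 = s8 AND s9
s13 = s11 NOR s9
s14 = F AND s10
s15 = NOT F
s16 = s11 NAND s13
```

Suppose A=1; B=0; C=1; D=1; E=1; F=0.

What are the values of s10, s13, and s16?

s10 = 1  s13 = 0  s16 = 1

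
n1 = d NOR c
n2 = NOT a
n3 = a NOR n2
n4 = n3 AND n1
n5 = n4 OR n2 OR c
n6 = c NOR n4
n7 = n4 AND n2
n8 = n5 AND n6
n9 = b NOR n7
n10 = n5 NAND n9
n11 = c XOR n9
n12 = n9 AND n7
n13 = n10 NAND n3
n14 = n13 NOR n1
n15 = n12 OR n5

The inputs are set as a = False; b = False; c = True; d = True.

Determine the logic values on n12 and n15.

n1 = d NOR c = True NOR True = False
n2 = NOT a = NOT False = True
n3 = a NOR n2 = False NOR True = False
n4 = n3 AND n1 = False AND False = False
n5 = n4 OR n2 OR c = False OR True OR True = True
n7 = n4 AND n2 = False AND True = False
n9 = b NOR n7 = False NOR False = True
n12 = n9 AND n7 = True AND False = False
n15 = n12 OR n5 = False OR True = True

n12 = False, n15 = True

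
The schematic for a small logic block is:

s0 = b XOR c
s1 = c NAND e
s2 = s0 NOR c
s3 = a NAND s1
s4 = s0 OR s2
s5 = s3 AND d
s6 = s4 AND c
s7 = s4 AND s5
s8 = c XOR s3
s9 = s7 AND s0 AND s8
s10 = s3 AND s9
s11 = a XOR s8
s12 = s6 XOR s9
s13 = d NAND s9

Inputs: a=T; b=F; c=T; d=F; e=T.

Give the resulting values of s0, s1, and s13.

s0 = T, s1 = F, s13 = T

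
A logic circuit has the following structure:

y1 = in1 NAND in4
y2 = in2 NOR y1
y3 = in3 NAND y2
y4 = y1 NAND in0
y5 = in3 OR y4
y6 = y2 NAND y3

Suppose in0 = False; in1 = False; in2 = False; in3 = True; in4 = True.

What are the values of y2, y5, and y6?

y1 = in1 NAND in4 = False NAND True = True
y2 = in2 NOR y1 = False NOR True = False
y3 = in3 NAND y2 = True NAND False = True
y4 = y1 NAND in0 = True NAND False = True
y5 = in3 OR y4 = True OR True = True
y6 = y2 NAND y3 = False NAND True = True

y2 = False, y5 = True, y6 = True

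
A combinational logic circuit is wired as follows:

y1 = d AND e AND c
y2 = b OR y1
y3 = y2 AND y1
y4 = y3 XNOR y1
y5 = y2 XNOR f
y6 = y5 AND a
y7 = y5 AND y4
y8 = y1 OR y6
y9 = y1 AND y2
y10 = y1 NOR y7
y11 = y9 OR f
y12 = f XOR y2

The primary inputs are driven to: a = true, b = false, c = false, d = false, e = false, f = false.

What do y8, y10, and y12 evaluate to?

y1 = d AND e AND c = false AND false AND false = false
y2 = b OR y1 = false OR false = false
y3 = y2 AND y1 = false AND false = false
y4 = y3 XNOR y1 = false XNOR false = true
y5 = y2 XNOR f = false XNOR false = true
y6 = y5 AND a = true AND true = true
y7 = y5 AND y4 = true AND true = true
y8 = y1 OR y6 = false OR true = true
y10 = y1 NOR y7 = false NOR true = false
y12 = f XOR y2 = false XOR false = false

y8 = true; y10 = false; y12 = false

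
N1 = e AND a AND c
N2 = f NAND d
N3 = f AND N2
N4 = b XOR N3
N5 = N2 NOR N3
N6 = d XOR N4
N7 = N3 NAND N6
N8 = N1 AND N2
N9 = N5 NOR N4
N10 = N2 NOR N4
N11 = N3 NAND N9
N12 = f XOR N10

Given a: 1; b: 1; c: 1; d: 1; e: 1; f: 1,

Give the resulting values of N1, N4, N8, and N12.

N1 = e AND a AND c = 1 AND 1 AND 1 = 1
N2 = f NAND d = 1 NAND 1 = 0
N3 = f AND N2 = 1 AND 0 = 0
N4 = b XOR N3 = 1 XOR 0 = 1
N8 = N1 AND N2 = 1 AND 0 = 0
N10 = N2 NOR N4 = 0 NOR 1 = 0
N12 = f XOR N10 = 1 XOR 0 = 1

N1 = 1  N4 = 1  N8 = 0  N12 = 1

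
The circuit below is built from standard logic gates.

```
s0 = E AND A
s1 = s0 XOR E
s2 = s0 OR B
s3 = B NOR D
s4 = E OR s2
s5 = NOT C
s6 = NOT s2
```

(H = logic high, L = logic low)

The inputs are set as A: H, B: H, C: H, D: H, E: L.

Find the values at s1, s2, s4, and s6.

s0 = E AND A = L AND H = L
s1 = s0 XOR E = L XOR L = L
s2 = s0 OR B = L OR H = H
s4 = E OR s2 = L OR H = H
s6 = NOT s2 = NOT H = L

s1 = L, s2 = H, s4 = H, s6 = L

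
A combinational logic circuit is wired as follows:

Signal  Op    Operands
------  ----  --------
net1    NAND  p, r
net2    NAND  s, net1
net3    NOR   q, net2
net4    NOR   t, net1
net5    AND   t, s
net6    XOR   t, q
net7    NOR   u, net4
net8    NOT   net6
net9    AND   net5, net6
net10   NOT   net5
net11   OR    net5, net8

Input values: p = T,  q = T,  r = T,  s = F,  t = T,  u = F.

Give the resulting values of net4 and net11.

net1 = p NAND r = T NAND T = F
net4 = t NOR net1 = T NOR F = F
net5 = t AND s = T AND F = F
net6 = t XOR q = T XOR T = F
net8 = NOT net6 = NOT F = T
net11 = net5 OR net8 = F OR T = T

net4 = F, net11 = T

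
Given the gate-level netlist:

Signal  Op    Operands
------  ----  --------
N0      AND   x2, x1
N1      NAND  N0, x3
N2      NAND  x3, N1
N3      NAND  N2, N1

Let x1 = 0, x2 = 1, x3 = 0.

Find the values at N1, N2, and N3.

N1 = 1, N2 = 1, N3 = 0

N0 = x2 AND x1 = 1 AND 0 = 0
N1 = N0 NAND x3 = 0 NAND 0 = 1
N2 = x3 NAND N1 = 0 NAND 1 = 1
N3 = N2 NAND N1 = 1 NAND 1 = 0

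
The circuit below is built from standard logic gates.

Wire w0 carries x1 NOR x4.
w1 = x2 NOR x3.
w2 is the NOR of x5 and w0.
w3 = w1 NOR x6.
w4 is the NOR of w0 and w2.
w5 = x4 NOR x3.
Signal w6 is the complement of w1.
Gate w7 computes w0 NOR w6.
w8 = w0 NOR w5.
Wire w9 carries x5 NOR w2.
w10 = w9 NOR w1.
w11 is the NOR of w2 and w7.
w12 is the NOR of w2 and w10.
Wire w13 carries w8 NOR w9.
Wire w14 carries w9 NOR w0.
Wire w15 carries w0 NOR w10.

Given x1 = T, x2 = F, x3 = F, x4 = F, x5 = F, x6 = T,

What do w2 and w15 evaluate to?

w2 = T; w15 = T

w0 = x1 NOR x4 = T NOR F = F
w1 = x2 NOR x3 = F NOR F = T
w2 = x5 NOR w0 = F NOR F = T
w9 = x5 NOR w2 = F NOR T = F
w10 = w9 NOR w1 = F NOR T = F
w15 = w0 NOR w10 = F NOR F = T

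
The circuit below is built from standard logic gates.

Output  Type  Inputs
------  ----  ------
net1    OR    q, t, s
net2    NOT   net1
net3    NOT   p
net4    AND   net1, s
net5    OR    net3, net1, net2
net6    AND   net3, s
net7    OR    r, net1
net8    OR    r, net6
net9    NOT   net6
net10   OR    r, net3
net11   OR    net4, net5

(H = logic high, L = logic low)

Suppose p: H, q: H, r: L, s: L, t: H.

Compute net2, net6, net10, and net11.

net2 = L  net6 = L  net10 = L  net11 = H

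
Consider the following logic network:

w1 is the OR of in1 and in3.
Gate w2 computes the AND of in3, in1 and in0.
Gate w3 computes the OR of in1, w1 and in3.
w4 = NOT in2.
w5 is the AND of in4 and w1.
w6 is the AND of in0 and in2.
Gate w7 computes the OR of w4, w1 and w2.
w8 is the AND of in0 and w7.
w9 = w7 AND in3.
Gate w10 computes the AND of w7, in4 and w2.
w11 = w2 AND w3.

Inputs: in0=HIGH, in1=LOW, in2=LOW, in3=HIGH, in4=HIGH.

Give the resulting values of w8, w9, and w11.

w8 = HIGH, w9 = HIGH, w11 = LOW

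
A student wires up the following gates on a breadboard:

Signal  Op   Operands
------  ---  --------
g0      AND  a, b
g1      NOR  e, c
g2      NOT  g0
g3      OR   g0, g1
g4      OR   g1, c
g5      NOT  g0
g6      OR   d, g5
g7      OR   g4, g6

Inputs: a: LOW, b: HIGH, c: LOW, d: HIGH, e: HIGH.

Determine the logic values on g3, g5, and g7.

g3 = LOW  g5 = HIGH  g7 = HIGH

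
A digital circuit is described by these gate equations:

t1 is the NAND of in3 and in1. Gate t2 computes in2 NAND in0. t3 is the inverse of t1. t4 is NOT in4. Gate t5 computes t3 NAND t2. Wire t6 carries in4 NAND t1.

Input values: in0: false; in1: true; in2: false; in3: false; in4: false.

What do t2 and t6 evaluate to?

t1 = in3 NAND in1 = false NAND true = true
t2 = in2 NAND in0 = false NAND false = true
t6 = in4 NAND t1 = false NAND true = true

t2 = true, t6 = true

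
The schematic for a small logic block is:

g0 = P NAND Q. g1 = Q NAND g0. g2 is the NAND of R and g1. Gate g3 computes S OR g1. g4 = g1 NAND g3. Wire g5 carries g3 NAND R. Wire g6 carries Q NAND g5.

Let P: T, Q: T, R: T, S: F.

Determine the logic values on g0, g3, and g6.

g0 = F, g3 = T, g6 = T

g0 = P NAND Q = T NAND T = F
g1 = Q NAND g0 = T NAND F = T
g3 = S OR g1 = F OR T = T
g5 = g3 NAND R = T NAND T = F
g6 = Q NAND g5 = T NAND F = T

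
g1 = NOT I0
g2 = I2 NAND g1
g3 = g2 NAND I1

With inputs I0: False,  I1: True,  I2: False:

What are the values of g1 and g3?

g1 = True, g3 = False

g1 = NOT I0 = NOT False = True
g2 = I2 NAND g1 = False NAND True = True
g3 = g2 NAND I1 = True NAND True = False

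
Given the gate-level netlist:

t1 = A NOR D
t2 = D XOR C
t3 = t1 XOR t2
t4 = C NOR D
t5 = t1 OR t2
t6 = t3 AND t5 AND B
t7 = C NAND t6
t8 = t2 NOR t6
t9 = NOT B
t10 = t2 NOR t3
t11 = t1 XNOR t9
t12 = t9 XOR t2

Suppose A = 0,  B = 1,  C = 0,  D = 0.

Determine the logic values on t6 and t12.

t6 = 1; t12 = 0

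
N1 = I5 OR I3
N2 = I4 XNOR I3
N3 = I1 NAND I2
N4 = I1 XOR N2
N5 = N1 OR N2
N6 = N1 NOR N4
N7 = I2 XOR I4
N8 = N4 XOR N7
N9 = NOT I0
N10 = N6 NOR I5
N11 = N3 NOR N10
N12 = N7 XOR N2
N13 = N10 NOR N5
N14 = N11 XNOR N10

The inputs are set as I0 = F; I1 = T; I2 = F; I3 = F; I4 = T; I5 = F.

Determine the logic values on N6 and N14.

N6 = F, N14 = F

N1 = I5 OR I3 = F OR F = F
N2 = I4 XNOR I3 = T XNOR F = F
N3 = I1 NAND I2 = T NAND F = T
N4 = I1 XOR N2 = T XOR F = T
N6 = N1 NOR N4 = F NOR T = F
N10 = N6 NOR I5 = F NOR F = T
N11 = N3 NOR N10 = T NOR T = F
N14 = N11 XNOR N10 = F XNOR T = F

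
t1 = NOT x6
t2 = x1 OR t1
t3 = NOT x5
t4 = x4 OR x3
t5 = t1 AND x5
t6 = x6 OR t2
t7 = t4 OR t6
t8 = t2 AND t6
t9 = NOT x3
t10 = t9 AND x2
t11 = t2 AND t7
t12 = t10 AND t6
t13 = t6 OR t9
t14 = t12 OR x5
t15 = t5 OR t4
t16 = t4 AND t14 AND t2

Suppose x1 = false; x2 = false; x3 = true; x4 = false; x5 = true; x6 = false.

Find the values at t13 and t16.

t13 = true, t16 = true

t1 = NOT x6 = NOT false = true
t2 = x1 OR t1 = false OR true = true
t4 = x4 OR x3 = false OR true = true
t6 = x6 OR t2 = false OR true = true
t9 = NOT x3 = NOT true = false
t10 = t9 AND x2 = false AND false = false
t12 = t10 AND t6 = false AND true = false
t13 = t6 OR t9 = true OR false = true
t14 = t12 OR x5 = false OR true = true
t16 = t4 AND t14 AND t2 = true AND true AND true = true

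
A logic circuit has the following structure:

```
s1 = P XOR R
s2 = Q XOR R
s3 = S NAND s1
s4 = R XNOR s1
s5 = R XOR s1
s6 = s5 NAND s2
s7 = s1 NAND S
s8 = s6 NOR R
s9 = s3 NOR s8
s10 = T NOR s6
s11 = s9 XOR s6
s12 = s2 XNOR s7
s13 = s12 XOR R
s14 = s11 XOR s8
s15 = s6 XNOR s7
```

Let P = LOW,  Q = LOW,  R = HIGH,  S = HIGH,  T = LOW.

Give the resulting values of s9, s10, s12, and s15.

s9 = HIGH, s10 = LOW, s12 = LOW, s15 = LOW

s1 = P XOR R = LOW XOR HIGH = HIGH
s2 = Q XOR R = LOW XOR HIGH = HIGH
s3 = S NAND s1 = HIGH NAND HIGH = LOW
s5 = R XOR s1 = HIGH XOR HIGH = LOW
s6 = s5 NAND s2 = LOW NAND HIGH = HIGH
s7 = s1 NAND S = HIGH NAND HIGH = LOW
s8 = s6 NOR R = HIGH NOR HIGH = LOW
s9 = s3 NOR s8 = LOW NOR LOW = HIGH
s10 = T NOR s6 = LOW NOR HIGH = LOW
s12 = s2 XNOR s7 = HIGH XNOR LOW = LOW
s15 = s6 XNOR s7 = HIGH XNOR LOW = LOW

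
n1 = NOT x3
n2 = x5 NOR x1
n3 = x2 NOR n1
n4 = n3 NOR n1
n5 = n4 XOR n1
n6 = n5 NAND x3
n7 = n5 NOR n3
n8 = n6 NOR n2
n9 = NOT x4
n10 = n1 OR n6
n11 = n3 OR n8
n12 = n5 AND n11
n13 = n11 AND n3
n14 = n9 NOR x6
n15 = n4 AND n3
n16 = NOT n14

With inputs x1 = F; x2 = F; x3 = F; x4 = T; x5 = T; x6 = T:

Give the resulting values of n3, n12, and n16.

n3 = F, n12 = F, n16 = T

n1 = NOT x3 = NOT F = T
n2 = x5 NOR x1 = T NOR F = F
n3 = x2 NOR n1 = F NOR T = F
n4 = n3 NOR n1 = F NOR T = F
n5 = n4 XOR n1 = F XOR T = T
n6 = n5 NAND x3 = T NAND F = T
n8 = n6 NOR n2 = T NOR F = F
n9 = NOT x4 = NOT T = F
n11 = n3 OR n8 = F OR F = F
n12 = n5 AND n11 = T AND F = F
n14 = n9 NOR x6 = F NOR T = F
n16 = NOT n14 = NOT F = T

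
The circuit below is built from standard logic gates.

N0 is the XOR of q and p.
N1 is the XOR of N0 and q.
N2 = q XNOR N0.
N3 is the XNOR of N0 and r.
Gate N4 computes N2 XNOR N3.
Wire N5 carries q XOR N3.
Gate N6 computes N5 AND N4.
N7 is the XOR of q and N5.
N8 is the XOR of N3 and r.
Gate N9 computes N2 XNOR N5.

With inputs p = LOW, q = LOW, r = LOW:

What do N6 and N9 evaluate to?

N0 = q XOR p = LOW XOR LOW = LOW
N2 = q XNOR N0 = LOW XNOR LOW = HIGH
N3 = N0 XNOR r = LOW XNOR LOW = HIGH
N4 = N2 XNOR N3 = HIGH XNOR HIGH = HIGH
N5 = q XOR N3 = LOW XOR HIGH = HIGH
N6 = N5 AND N4 = HIGH AND HIGH = HIGH
N9 = N2 XNOR N5 = HIGH XNOR HIGH = HIGH

N6 = HIGH, N9 = HIGH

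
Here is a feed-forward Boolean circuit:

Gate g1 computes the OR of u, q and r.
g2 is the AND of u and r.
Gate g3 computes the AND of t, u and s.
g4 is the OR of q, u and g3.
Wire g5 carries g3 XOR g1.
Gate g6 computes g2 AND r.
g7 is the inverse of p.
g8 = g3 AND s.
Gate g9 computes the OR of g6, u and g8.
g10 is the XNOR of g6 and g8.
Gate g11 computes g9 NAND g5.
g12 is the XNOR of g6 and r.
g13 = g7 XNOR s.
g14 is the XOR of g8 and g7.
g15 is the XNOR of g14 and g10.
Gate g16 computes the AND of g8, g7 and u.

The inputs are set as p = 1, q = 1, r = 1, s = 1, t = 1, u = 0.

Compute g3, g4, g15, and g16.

g3 = 0; g4 = 1; g15 = 0; g16 = 0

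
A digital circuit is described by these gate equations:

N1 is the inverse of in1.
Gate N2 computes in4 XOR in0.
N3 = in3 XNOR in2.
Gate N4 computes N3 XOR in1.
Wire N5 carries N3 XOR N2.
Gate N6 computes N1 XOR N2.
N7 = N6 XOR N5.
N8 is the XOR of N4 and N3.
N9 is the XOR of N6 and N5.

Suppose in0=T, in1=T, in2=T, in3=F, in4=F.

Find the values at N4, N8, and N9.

N4 = T; N8 = T; N9 = F

N1 = NOT in1 = NOT T = F
N2 = in4 XOR in0 = F XOR T = T
N3 = in3 XNOR in2 = F XNOR T = F
N4 = N3 XOR in1 = F XOR T = T
N5 = N3 XOR N2 = F XOR T = T
N6 = N1 XOR N2 = F XOR T = T
N8 = N4 XOR N3 = T XOR F = T
N9 = N6 XOR N5 = T XOR T = F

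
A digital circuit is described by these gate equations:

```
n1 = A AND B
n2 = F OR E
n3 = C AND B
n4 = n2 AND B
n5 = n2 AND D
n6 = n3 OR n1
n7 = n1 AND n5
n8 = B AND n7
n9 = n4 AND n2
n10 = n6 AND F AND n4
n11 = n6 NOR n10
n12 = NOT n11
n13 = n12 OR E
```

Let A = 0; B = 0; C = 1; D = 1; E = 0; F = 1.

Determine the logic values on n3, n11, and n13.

n1 = A AND B = 0 AND 0 = 0
n2 = F OR E = 1 OR 0 = 1
n3 = C AND B = 1 AND 0 = 0
n4 = n2 AND B = 1 AND 0 = 0
n6 = n3 OR n1 = 0 OR 0 = 0
n10 = n6 AND F AND n4 = 0 AND 1 AND 0 = 0
n11 = n6 NOR n10 = 0 NOR 0 = 1
n12 = NOT n11 = NOT 1 = 0
n13 = n12 OR E = 0 OR 0 = 0

n3 = 0  n11 = 1  n13 = 0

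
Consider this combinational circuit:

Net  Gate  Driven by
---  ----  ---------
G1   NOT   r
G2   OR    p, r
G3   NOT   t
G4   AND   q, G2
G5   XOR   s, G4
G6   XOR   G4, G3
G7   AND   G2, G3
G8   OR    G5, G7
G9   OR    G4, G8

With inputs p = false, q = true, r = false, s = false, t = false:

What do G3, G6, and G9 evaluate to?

G3 = true, G6 = true, G9 = false

G2 = p OR r = false OR false = false
G3 = NOT t = NOT false = true
G4 = q AND G2 = true AND false = false
G5 = s XOR G4 = false XOR false = false
G6 = G4 XOR G3 = false XOR true = true
G7 = G2 AND G3 = false AND true = false
G8 = G5 OR G7 = false OR false = false
G9 = G4 OR G8 = false OR false = false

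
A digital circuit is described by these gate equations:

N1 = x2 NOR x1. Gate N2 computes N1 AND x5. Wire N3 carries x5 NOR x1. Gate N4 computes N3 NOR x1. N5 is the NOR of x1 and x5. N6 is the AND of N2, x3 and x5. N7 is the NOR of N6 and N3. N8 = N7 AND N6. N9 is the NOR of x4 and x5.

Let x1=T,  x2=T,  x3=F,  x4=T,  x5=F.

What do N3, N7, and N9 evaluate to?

N3 = F, N7 = T, N9 = F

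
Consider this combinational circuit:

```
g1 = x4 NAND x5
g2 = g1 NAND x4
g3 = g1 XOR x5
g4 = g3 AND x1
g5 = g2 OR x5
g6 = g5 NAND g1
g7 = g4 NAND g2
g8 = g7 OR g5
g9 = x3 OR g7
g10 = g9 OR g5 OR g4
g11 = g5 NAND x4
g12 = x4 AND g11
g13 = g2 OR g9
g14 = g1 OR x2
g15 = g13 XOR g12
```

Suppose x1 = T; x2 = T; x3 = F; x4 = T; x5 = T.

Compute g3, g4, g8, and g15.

g1 = x4 NAND x5 = T NAND T = F
g2 = g1 NAND x4 = F NAND T = T
g3 = g1 XOR x5 = F XOR T = T
g4 = g3 AND x1 = T AND T = T
g5 = g2 OR x5 = T OR T = T
g7 = g4 NAND g2 = T NAND T = F
g8 = g7 OR g5 = F OR T = T
g9 = x3 OR g7 = F OR F = F
g11 = g5 NAND x4 = T NAND T = F
g12 = x4 AND g11 = T AND F = F
g13 = g2 OR g9 = T OR F = T
g15 = g13 XOR g12 = T XOR F = T

g3 = T, g4 = T, g8 = T, g15 = T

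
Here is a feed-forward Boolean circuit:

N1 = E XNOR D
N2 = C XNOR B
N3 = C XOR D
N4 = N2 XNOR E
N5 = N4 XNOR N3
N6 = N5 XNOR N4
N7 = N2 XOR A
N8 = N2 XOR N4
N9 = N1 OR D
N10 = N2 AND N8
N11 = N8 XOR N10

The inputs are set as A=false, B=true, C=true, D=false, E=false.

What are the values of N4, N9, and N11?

N1 = E XNOR D = false XNOR false = true
N2 = C XNOR B = true XNOR true = true
N4 = N2 XNOR E = true XNOR false = false
N8 = N2 XOR N4 = true XOR false = true
N9 = N1 OR D = true OR false = true
N10 = N2 AND N8 = true AND true = true
N11 = N8 XOR N10 = true XOR true = false

N4 = false  N9 = true  N11 = false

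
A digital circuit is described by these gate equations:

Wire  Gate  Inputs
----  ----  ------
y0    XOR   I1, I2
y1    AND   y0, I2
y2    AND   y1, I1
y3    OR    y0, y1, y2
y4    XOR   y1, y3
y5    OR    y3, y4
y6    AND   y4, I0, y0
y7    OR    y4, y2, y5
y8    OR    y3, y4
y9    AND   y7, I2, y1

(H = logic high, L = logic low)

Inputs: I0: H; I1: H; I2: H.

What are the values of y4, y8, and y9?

y4 = L, y8 = L, y9 = L

y0 = I1 XOR I2 = H XOR H = L
y1 = y0 AND I2 = L AND H = L
y2 = y1 AND I1 = L AND H = L
y3 = y0 OR y1 OR y2 = L OR L OR L = L
y4 = y1 XOR y3 = L XOR L = L
y5 = y3 OR y4 = L OR L = L
y7 = y4 OR y2 OR y5 = L OR L OR L = L
y8 = y3 OR y4 = L OR L = L
y9 = y7 AND I2 AND y1 = L AND H AND L = L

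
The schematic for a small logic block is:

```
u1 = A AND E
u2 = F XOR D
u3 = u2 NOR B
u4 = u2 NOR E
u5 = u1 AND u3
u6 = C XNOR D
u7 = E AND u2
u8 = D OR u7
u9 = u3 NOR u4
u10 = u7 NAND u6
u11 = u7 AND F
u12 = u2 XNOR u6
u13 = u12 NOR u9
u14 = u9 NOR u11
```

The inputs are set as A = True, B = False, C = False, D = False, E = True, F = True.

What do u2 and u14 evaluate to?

u2 = F XOR D = True XOR False = True
u3 = u2 NOR B = True NOR False = False
u4 = u2 NOR E = True NOR True = False
u7 = E AND u2 = True AND True = True
u9 = u3 NOR u4 = False NOR False = True
u11 = u7 AND F = True AND True = True
u14 = u9 NOR u11 = True NOR True = False

u2 = True, u14 = False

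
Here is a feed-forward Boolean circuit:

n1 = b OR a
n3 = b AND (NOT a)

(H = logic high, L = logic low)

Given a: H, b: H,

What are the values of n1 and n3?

n1 = H OR H = H
n3 = H AND (NOT H) = L

n1 = H; n3 = L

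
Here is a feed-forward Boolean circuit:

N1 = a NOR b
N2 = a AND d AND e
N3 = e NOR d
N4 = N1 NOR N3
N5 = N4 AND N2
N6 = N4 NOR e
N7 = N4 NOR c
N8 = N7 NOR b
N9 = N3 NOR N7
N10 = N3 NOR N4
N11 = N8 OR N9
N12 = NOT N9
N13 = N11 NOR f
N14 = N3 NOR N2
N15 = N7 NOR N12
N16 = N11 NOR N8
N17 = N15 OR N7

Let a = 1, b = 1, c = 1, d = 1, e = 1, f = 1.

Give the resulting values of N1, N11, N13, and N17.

N1 = 0; N11 = 1; N13 = 0; N17 = 1

N1 = a NOR b = 1 NOR 1 = 0
N3 = e NOR d = 1 NOR 1 = 0
N4 = N1 NOR N3 = 0 NOR 0 = 1
N7 = N4 NOR c = 1 NOR 1 = 0
N8 = N7 NOR b = 0 NOR 1 = 0
N9 = N3 NOR N7 = 0 NOR 0 = 1
N11 = N8 OR N9 = 0 OR 1 = 1
N12 = NOT N9 = NOT 1 = 0
N13 = N11 NOR f = 1 NOR 1 = 0
N15 = N7 NOR N12 = 0 NOR 0 = 1
N17 = N15 OR N7 = 1 OR 0 = 1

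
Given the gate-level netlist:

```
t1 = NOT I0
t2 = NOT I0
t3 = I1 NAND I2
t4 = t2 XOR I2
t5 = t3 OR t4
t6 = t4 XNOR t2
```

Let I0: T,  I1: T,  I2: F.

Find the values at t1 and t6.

t1 = NOT I0 = NOT T = F
t2 = NOT I0 = NOT T = F
t4 = t2 XOR I2 = F XOR F = F
t6 = t4 XNOR t2 = F XNOR F = T

t1 = F, t6 = T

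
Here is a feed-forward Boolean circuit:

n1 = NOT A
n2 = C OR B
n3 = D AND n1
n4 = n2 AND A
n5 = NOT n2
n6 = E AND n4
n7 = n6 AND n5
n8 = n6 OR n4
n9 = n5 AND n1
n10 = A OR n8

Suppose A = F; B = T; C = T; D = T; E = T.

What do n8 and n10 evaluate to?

n8 = F  n10 = F

n2 = C OR B = T OR T = T
n4 = n2 AND A = T AND F = F
n6 = E AND n4 = T AND F = F
n8 = n6 OR n4 = F OR F = F
n10 = A OR n8 = F OR F = F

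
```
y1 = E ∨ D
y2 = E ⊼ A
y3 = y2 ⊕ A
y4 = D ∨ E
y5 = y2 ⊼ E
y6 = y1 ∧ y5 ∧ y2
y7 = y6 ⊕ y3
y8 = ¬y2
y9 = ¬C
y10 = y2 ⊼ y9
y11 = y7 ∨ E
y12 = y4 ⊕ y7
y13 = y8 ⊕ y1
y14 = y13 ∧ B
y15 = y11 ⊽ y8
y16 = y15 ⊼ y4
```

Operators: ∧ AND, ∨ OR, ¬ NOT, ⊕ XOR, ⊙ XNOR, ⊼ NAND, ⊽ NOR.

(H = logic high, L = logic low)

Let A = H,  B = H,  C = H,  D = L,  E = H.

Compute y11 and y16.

y11 = H; y16 = H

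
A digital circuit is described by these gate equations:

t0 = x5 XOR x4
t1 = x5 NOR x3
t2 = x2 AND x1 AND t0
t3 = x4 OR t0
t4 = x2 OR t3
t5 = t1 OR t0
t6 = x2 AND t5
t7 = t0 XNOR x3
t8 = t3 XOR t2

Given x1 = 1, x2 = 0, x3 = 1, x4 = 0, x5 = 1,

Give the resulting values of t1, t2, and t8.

t1 = 0, t2 = 0, t8 = 1

t0 = x5 XOR x4 = 1 XOR 0 = 1
t1 = x5 NOR x3 = 1 NOR 1 = 0
t2 = x2 AND x1 AND t0 = 0 AND 1 AND 1 = 0
t3 = x4 OR t0 = 0 OR 1 = 1
t8 = t3 XOR t2 = 1 XOR 0 = 1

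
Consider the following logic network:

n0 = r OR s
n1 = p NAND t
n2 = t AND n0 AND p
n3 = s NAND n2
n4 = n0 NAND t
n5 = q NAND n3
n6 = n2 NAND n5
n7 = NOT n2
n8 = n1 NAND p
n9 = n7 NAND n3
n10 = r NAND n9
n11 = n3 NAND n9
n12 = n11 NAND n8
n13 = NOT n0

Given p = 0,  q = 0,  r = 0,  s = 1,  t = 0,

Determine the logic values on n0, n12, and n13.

n0 = 1, n12 = 0, n13 = 0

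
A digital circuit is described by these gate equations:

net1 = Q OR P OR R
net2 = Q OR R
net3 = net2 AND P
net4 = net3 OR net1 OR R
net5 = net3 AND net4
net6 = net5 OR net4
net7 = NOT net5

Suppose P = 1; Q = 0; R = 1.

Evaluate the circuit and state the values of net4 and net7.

net4 = 1, net7 = 0

net1 = Q OR P OR R = 0 OR 1 OR 1 = 1
net2 = Q OR R = 0 OR 1 = 1
net3 = net2 AND P = 1 AND 1 = 1
net4 = net3 OR net1 OR R = 1 OR 1 OR 1 = 1
net5 = net3 AND net4 = 1 AND 1 = 1
net7 = NOT net5 = NOT 1 = 0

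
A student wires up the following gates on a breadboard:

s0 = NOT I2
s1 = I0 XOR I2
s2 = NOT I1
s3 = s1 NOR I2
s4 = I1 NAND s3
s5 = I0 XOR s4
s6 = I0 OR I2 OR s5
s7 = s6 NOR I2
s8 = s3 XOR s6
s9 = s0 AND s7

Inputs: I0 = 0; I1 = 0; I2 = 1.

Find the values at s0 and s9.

s0 = NOT I2 = NOT 1 = 0
s1 = I0 XOR I2 = 0 XOR 1 = 1
s3 = s1 NOR I2 = 1 NOR 1 = 0
s4 = I1 NAND s3 = 0 NAND 0 = 1
s5 = I0 XOR s4 = 0 XOR 1 = 1
s6 = I0 OR I2 OR s5 = 0 OR 1 OR 1 = 1
s7 = s6 NOR I2 = 1 NOR 1 = 0
s9 = s0 AND s7 = 0 AND 0 = 0

s0 = 0, s9 = 0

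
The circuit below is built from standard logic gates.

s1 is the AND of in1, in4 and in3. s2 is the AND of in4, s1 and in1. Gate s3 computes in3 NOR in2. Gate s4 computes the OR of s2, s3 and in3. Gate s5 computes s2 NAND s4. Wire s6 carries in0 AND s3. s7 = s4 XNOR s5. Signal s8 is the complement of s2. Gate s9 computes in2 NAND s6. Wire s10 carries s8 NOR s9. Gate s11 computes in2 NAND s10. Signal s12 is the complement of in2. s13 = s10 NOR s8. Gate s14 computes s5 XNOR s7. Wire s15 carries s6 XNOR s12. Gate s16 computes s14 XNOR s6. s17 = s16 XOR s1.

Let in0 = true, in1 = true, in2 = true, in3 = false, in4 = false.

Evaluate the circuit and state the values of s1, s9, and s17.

s1 = in1 AND in4 AND in3 = true AND false AND false = false
s2 = in4 AND s1 AND in1 = false AND false AND true = false
s3 = in3 NOR in2 = false NOR true = false
s4 = s2 OR s3 OR in3 = false OR false OR false = false
s5 = s2 NAND s4 = false NAND false = true
s6 = in0 AND s3 = true AND false = false
s7 = s4 XNOR s5 = false XNOR true = false
s9 = in2 NAND s6 = true NAND false = true
s14 = s5 XNOR s7 = true XNOR false = false
s16 = s14 XNOR s6 = false XNOR false = true
s17 = s16 XOR s1 = true XOR false = true

s1 = false, s9 = true, s17 = true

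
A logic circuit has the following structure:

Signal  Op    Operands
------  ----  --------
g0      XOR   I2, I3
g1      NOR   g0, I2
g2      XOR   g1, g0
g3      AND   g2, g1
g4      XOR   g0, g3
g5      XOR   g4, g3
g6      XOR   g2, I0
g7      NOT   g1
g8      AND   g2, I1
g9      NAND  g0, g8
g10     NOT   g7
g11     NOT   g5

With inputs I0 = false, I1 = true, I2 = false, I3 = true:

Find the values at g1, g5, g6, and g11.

g0 = I2 XOR I3 = false XOR true = true
g1 = g0 NOR I2 = true NOR false = false
g2 = g1 XOR g0 = false XOR true = true
g3 = g2 AND g1 = true AND false = false
g4 = g0 XOR g3 = true XOR false = true
g5 = g4 XOR g3 = true XOR false = true
g6 = g2 XOR I0 = true XOR false = true
g11 = NOT g5 = NOT true = false

g1 = false  g5 = true  g6 = true  g11 = false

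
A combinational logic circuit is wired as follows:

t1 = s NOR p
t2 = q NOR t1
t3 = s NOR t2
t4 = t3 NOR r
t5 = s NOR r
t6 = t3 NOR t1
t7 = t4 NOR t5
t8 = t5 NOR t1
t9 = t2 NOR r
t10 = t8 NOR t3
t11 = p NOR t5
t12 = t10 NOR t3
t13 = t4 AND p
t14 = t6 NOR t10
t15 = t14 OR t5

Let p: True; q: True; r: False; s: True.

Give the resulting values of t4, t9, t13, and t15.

t1 = s NOR p = True NOR True = False
t2 = q NOR t1 = True NOR False = False
t3 = s NOR t2 = True NOR False = False
t4 = t3 NOR r = False NOR False = True
t5 = s NOR r = True NOR False = False
t6 = t3 NOR t1 = False NOR False = True
t8 = t5 NOR t1 = False NOR False = True
t9 = t2 NOR r = False NOR False = True
t10 = t8 NOR t3 = True NOR False = False
t13 = t4 AND p = True AND True = True
t14 = t6 NOR t10 = True NOR False = False
t15 = t14 OR t5 = False OR False = False

t4 = True, t9 = True, t13 = True, t15 = False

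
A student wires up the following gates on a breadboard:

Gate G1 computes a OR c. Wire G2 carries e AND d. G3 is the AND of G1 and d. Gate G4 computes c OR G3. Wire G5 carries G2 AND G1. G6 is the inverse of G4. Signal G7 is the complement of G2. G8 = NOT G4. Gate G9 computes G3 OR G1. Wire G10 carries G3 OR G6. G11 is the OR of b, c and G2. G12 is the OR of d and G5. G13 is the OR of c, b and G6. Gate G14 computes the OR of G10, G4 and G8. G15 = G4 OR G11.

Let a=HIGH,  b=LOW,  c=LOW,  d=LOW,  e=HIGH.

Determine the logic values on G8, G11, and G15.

G1 = a OR c = HIGH OR LOW = HIGH
G2 = e AND d = HIGH AND LOW = LOW
G3 = G1 AND d = HIGH AND LOW = LOW
G4 = c OR G3 = LOW OR LOW = LOW
G8 = NOT G4 = NOT LOW = HIGH
G11 = b OR c OR G2 = LOW OR LOW OR LOW = LOW
G15 = G4 OR G11 = LOW OR LOW = LOW

G8 = HIGH  G11 = LOW  G15 = LOW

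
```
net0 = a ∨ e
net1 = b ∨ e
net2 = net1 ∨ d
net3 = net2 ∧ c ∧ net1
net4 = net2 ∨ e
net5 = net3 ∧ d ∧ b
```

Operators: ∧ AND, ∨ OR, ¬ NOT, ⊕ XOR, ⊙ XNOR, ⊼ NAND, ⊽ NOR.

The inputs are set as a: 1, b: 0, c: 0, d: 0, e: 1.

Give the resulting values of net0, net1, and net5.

net0 = 1  net1 = 1  net5 = 0

net0 = a OR e = 1 OR 1 = 1
net1 = b OR e = 0 OR 1 = 1
net2 = net1 OR d = 1 OR 0 = 1
net3 = net2 AND c AND net1 = 1 AND 0 AND 1 = 0
net5 = net3 AND d AND b = 0 AND 0 AND 0 = 0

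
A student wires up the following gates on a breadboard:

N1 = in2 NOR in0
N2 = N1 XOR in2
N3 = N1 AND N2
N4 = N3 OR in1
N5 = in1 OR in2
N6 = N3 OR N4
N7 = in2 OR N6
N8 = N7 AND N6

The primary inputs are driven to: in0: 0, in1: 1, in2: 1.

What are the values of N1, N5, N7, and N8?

N1 = in2 NOR in0 = 1 NOR 0 = 0
N2 = N1 XOR in2 = 0 XOR 1 = 1
N3 = N1 AND N2 = 0 AND 1 = 0
N4 = N3 OR in1 = 0 OR 1 = 1
N5 = in1 OR in2 = 1 OR 1 = 1
N6 = N3 OR N4 = 0 OR 1 = 1
N7 = in2 OR N6 = 1 OR 1 = 1
N8 = N7 AND N6 = 1 AND 1 = 1

N1 = 0  N5 = 1  N7 = 1  N8 = 1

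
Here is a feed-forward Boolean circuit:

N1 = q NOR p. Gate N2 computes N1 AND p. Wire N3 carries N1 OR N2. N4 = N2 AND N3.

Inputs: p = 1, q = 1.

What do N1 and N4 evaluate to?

N1 = 0, N4 = 0

N1 = q NOR p = 1 NOR 1 = 0
N2 = N1 AND p = 0 AND 1 = 0
N3 = N1 OR N2 = 0 OR 0 = 0
N4 = N2 AND N3 = 0 AND 0 = 0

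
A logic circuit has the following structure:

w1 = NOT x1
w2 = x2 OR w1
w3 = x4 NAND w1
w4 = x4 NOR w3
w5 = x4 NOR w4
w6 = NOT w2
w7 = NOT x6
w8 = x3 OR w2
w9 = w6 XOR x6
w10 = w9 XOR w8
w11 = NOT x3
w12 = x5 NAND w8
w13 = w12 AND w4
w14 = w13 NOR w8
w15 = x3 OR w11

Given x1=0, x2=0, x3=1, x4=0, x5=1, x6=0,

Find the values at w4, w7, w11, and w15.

w4 = 0, w7 = 1, w11 = 0, w15 = 1

w1 = NOT x1 = NOT 0 = 1
w3 = x4 NAND w1 = 0 NAND 1 = 1
w4 = x4 NOR w3 = 0 NOR 1 = 0
w7 = NOT x6 = NOT 0 = 1
w11 = NOT x3 = NOT 1 = 0
w15 = x3 OR w11 = 1 OR 0 = 1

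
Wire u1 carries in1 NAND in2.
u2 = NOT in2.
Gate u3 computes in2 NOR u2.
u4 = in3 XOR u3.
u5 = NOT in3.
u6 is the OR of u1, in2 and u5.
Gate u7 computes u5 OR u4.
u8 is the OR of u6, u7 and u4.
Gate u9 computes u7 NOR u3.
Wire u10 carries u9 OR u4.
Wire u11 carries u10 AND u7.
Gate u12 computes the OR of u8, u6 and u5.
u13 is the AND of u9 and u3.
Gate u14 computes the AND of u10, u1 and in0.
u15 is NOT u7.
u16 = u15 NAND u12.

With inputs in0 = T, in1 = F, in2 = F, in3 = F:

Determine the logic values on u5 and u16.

u5 = T, u16 = T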